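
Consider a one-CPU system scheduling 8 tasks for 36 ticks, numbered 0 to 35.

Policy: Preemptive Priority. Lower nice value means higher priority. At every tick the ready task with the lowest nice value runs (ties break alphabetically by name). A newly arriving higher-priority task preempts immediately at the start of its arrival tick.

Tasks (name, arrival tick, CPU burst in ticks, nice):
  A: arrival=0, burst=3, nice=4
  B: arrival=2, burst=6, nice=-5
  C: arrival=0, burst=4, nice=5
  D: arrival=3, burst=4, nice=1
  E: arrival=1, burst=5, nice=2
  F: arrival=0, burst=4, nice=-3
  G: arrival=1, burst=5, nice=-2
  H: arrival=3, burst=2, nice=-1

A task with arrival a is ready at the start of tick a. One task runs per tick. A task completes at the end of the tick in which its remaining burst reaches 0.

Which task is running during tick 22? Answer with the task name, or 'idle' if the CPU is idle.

t=0: ready={A,C,F} → run F
t=1: ready={A,C,E,F,G} → run F
t=2: ready={A,B,C,E,F,G} → run B
t=3: ready={A,B,C,D,E,F,G,H} → run B
t=4: ready={A,B,C,D,E,F,G,H} → run B
t=5: ready={A,B,C,D,E,F,G,H} → run B
t=6: ready={A,B,C,D,E,F,G,H} → run B
t=7: ready={A,B,C,D,E,F,G,H} → run B
t=8: ready={A,C,D,E,F,G,H} → run F
t=9: ready={A,C,D,E,F,G,H} → run F
t=10: ready={A,C,D,E,G,H} → run G
t=11: ready={A,C,D,E,G,H} → run G
t=12: ready={A,C,D,E,G,H} → run G
t=13: ready={A,C,D,E,G,H} → run G
t=14: ready={A,C,D,E,G,H} → run G
t=15: ready={A,C,D,E,H} → run H
t=16: ready={A,C,D,E,H} → run H
t=17: ready={A,C,D,E} → run D
t=18: ready={A,C,D,E} → run D
t=19: ready={A,C,D,E} → run D
t=20: ready={A,C,D,E} → run D
t=21: ready={A,C,E} → run E
t=22: ready={A,C,E} → run E
t=23: ready={A,C,E} → run E
t=24: ready={A,C,E} → run E
t=25: ready={A,C,E} → run E
t=26: ready={A,C} → run A
t=27: ready={A,C} → run A
t=28: ready={A,C} → run A
t=29: ready={C} → run C
t=30: ready={C} → run C
t=31: ready={C} → run C
t=32: ready={C} → run C
t=33: (idle)
t=34: (idle)
t=35: (idle)

running at tick 22 = E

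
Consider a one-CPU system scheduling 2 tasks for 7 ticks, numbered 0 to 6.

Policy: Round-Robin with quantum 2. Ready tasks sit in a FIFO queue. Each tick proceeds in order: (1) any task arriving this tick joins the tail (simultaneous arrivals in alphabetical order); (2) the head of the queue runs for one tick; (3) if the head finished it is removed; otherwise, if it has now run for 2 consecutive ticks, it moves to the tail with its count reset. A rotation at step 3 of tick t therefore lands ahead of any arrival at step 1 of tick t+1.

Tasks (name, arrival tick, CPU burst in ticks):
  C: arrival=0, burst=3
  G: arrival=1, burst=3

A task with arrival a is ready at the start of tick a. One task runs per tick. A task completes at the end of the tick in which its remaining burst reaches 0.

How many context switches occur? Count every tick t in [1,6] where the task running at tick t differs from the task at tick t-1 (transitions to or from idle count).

t=0: queue=[C] q_used=0 → run C
t=1: queue=[C,G] q_used=1 → run C
t=2: queue=[G,C] q_used=0 → run G
t=3: queue=[G,C] q_used=1 → run G
t=4: queue=[C,G] q_used=0 → run C
t=5: queue=[G] q_used=0 → run G
t=6: (idle)

context switches = 4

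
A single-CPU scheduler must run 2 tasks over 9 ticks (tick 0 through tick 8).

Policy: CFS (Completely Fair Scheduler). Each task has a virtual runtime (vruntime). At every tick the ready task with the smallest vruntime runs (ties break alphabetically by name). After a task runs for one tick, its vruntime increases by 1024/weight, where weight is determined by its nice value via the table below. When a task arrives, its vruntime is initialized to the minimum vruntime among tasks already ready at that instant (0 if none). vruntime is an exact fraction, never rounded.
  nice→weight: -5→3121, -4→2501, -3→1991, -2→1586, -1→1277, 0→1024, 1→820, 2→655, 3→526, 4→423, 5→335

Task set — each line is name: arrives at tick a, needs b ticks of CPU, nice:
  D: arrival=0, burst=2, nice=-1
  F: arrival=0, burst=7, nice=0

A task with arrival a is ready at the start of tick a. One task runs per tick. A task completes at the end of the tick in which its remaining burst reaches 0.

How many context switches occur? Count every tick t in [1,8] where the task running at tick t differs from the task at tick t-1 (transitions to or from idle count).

context switches = 3

t=0: vr[D=0 F=0] → run D
t=1: vr[D=1024/1277 F=0] → run F
t=2: vr[D=1024/1277 F=1] → run D
t=3: vr[F=1] → run F
t=4: vr[F=2] → run F
t=5: vr[F=3] → run F
t=6: vr[F=4] → run F
t=7: vr[F=5] → run F
t=8: vr[F=6] → run F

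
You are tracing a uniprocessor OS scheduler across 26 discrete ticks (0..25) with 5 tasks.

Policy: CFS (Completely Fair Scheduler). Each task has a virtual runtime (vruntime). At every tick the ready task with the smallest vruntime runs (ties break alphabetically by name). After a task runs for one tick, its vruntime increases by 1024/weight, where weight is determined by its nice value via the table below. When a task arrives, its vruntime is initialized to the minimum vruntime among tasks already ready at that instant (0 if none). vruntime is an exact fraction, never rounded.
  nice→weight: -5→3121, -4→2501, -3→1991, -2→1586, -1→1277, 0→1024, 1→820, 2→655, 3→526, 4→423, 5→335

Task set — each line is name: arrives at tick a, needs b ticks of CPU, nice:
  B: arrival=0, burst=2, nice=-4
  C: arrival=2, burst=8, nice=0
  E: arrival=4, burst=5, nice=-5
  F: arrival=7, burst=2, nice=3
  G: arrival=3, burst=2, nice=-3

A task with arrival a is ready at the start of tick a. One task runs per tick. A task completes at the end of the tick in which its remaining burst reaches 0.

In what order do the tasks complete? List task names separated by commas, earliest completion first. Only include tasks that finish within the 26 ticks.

completion order = B, G, E, F, C

t=0: vr[B=0] → run B
t=1: vr[B=1024/2501] → run B
t=2: vr[C=0] → run C
t=3: vr[C=1 G=1] → run C
t=4: vr[C=2 E=1 G=1] → run E
t=5: vr[C=2 E=4145/3121 G=1] → run G
t=6: vr[C=2 E=4145/3121 G=3015/1991] → run E
t=7: vr[C=2 E=5169/3121 F=3015/1991 G=3015/1991] → run F
t=8: vr[C=2 E=5169/3121 F=1812337/523633 G=3015/1991] → run G
t=9: vr[C=2 E=5169/3121 F=1812337/523633] → run E
t=10: vr[C=2 E=6193/3121 F=1812337/523633] → run E
t=11: vr[C=2 E=7217/3121 F=1812337/523633] → run C
t=12: vr[C=3 E=7217/3121 F=1812337/523633] → run E
t=13: vr[C=3 F=1812337/523633] → run C
t=14: vr[C=4 F=1812337/523633] → run F
t=15: vr[C=4] → run C
t=16: vr[C=5] → run C
t=17: vr[C=6] → run C
t=18: vr[C=7] → run C
t=19: (idle)
t=20: (idle)
t=21: (idle)
t=22: (idle)
t=23: (idle)
t=24: (idle)
t=25: (idle)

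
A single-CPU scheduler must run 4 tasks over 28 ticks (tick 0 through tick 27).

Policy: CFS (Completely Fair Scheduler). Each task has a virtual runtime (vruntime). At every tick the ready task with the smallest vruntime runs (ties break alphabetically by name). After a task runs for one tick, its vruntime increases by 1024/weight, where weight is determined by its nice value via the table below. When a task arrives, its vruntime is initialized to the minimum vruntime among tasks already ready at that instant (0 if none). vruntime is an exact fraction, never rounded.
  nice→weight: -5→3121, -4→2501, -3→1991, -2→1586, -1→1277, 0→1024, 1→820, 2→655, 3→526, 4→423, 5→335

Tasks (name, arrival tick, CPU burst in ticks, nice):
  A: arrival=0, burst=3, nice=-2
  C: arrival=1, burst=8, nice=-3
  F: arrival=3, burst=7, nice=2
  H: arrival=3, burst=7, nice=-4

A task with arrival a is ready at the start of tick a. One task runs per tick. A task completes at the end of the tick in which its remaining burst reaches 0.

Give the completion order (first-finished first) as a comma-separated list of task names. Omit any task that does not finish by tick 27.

t=0: vr[A=0] → run A
t=1: vr[A=512/793 C=512/793] → run A
t=2: vr[A=1024/793 C=512/793] → run C
t=3: vr[A=1024/793 C=1831424/1578863 F=1831424/1578863 H=1831424/1578863] → run C
t=4: vr[A=1024/793 C=2643456/1578863 F=1831424/1578863 H=1831424/1578863] → run F
t=5: vr[A=1024/793 C=2643456/1578863 F=2816338432/1034155265 H=1831424/1578863] → run H
t=6: vr[A=1024/793 C=2643456/1578863 F=2816338432/1034155265 H=101592576/64733383] → run A
t=7: vr[C=2643456/1578863 F=2816338432/1034155265 H=101592576/64733383] → run H
t=8: vr[C=2643456/1578863 F=2816338432/1034155265 H=128096768/64733383] → run C
t=9: vr[C=3455488/1578863 F=2816338432/1034155265 H=128096768/64733383] → run H
t=10: vr[C=3455488/1578863 F=2816338432/1034155265 H=154600960/64733383] → run C
t=11: vr[C=4267520/1578863 F=2816338432/1034155265 H=154600960/64733383] → run H
t=12: vr[C=4267520/1578863 F=2816338432/1034155265 H=181105152/64733383] → run C
t=13: vr[C=5079552/1578863 F=2816338432/1034155265 H=181105152/64733383] → run F
t=14: vr[C=5079552/1578863 F=4433094144/1034155265 H=181105152/64733383] → run H
t=15: vr[C=5079552/1578863 F=4433094144/1034155265 H=207609344/64733383] → run H
t=16: vr[C=5079552/1578863 F=4433094144/1034155265 H=234113536/64733383] → run C
t=17: vr[C=5891584/1578863 F=4433094144/1034155265 H=234113536/64733383] → run H
t=18: vr[C=5891584/1578863 F=4433094144/1034155265] → run C
t=19: vr[C=6703616/1578863 F=4433094144/1034155265] → run C
t=20: vr[F=4433094144/1034155265] → run F
t=21: vr[F=6049849856/1034155265] → run F
t=22: vr[F=7666605568/1034155265] → run F
t=23: vr[F=1856672256/206831053] → run F
t=24: vr[F=10900116992/1034155265] → run F
t=25: (idle)
t=26: (idle)
t=27: (idle)

completion order = A, H, C, F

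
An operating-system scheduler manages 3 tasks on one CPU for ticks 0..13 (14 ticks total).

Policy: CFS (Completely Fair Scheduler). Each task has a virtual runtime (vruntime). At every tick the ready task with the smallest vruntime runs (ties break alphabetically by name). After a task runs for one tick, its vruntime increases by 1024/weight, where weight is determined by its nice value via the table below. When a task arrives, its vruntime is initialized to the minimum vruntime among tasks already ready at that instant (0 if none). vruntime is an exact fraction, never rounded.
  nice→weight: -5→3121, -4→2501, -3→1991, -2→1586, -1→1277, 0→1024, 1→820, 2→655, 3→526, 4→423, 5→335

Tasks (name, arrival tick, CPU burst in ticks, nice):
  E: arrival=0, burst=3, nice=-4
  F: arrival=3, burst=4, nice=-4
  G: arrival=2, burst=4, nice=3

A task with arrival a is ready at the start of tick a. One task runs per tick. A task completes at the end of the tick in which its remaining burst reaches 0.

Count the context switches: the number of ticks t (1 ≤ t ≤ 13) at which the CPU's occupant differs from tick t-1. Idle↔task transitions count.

context switches = 5

t=0: vr[E=0] → run E
t=1: vr[E=1024/2501] → run E
t=2: vr[E=2048/2501 G=2048/2501] → run E
t=3: vr[F=2048/2501 G=2048/2501] → run F
t=4: vr[F=3072/2501 G=2048/2501] → run G
t=5: vr[F=3072/2501 G=1819136/657763] → run F
t=6: vr[F=4096/2501 G=1819136/657763] → run F
t=7: vr[F=5120/2501 G=1819136/657763] → run F
t=8: vr[G=1819136/657763] → run G
t=9: vr[G=3099648/657763] → run G
t=10: vr[G=4380160/657763] → run G
t=11: (idle)
t=12: (idle)
t=13: (idle)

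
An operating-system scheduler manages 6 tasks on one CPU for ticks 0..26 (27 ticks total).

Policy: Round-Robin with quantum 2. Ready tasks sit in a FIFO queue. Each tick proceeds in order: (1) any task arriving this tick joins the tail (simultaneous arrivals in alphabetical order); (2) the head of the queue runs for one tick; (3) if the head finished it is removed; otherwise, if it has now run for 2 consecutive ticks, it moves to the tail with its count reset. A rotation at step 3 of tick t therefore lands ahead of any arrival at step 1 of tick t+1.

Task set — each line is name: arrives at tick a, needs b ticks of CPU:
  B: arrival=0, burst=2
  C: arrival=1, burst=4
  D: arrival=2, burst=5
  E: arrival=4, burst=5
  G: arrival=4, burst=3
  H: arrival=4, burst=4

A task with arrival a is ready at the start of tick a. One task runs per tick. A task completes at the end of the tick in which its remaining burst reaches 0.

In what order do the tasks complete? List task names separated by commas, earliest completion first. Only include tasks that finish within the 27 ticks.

completion order = B, C, G, H, D, E

t=0: queue=[B] q_used=0 → run B
t=1: queue=[B,C] q_used=1 → run B
t=2: queue=[C,D] q_used=0 → run C
t=3: queue=[C,D] q_used=1 → run C
t=4: queue=[D,C,E,G,H] q_used=0 → run D
t=5: queue=[D,C,E,G,H] q_used=1 → run D
t=6: queue=[C,E,G,H,D] q_used=0 → run C
t=7: queue=[C,E,G,H,D] q_used=1 → run C
t=8: queue=[E,G,H,D] q_used=0 → run E
t=9: queue=[E,G,H,D] q_used=1 → run E
t=10: queue=[G,H,D,E] q_used=0 → run G
t=11: queue=[G,H,D,E] q_used=1 → run G
t=12: queue=[H,D,E,G] q_used=0 → run H
t=13: queue=[H,D,E,G] q_used=1 → run H
t=14: queue=[D,E,G,H] q_used=0 → run D
t=15: queue=[D,E,G,H] q_used=1 → run D
t=16: queue=[E,G,H,D] q_used=0 → run E
t=17: queue=[E,G,H,D] q_used=1 → run E
t=18: queue=[G,H,D,E] q_used=0 → run G
t=19: queue=[H,D,E] q_used=0 → run H
t=20: queue=[H,D,E] q_used=1 → run H
t=21: queue=[D,E] q_used=0 → run D
t=22: queue=[E] q_used=0 → run E
t=23: (idle)
t=24: (idle)
t=25: (idle)
t=26: (idle)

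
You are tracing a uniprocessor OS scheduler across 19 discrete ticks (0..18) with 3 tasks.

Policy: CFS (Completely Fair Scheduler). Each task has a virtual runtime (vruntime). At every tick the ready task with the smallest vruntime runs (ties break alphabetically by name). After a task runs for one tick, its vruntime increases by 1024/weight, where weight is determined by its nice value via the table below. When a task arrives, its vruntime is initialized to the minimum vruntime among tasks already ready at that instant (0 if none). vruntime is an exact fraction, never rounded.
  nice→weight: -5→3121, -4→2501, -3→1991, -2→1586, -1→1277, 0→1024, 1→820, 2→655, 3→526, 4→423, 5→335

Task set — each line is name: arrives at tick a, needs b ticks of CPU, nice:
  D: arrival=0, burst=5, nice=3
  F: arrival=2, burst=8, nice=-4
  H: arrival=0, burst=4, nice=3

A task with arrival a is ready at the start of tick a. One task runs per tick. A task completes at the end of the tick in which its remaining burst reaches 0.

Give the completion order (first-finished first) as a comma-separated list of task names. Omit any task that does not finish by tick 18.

t=0: vr[D=0 H=0] → run D
t=1: vr[D=512/263 H=0] → run H
t=2: vr[D=512/263 F=512/263 H=512/263] → run D
t=3: vr[D=1024/263 F=512/263 H=512/263] → run F
t=4: vr[D=1024/263 F=1549824/657763 H=512/263] → run H
t=5: vr[D=1024/263 F=1549824/657763 H=1024/263] → run F
t=6: vr[D=1024/263 F=1819136/657763 H=1024/263] → run F
t=7: vr[D=1024/263 F=2088448/657763 H=1024/263] → run F
t=8: vr[D=1024/263 F=2357760/657763 H=1024/263] → run F
t=9: vr[D=1024/263 F=2627072/657763 H=1024/263] → run D
t=10: vr[D=1536/263 F=2627072/657763 H=1024/263] → run H
t=11: vr[D=1536/263 F=2627072/657763 H=1536/263] → run F
t=12: vr[D=1536/263 F=2896384/657763 H=1536/263] → run F
t=13: vr[D=1536/263 F=3165696/657763 H=1536/263] → run F
t=14: vr[D=1536/263 H=1536/263] → run D
t=15: vr[D=2048/263 H=1536/263] → run H
t=16: vr[D=2048/263] → run D
t=17: (idle)
t=18: (idle)

completion order = F, H, D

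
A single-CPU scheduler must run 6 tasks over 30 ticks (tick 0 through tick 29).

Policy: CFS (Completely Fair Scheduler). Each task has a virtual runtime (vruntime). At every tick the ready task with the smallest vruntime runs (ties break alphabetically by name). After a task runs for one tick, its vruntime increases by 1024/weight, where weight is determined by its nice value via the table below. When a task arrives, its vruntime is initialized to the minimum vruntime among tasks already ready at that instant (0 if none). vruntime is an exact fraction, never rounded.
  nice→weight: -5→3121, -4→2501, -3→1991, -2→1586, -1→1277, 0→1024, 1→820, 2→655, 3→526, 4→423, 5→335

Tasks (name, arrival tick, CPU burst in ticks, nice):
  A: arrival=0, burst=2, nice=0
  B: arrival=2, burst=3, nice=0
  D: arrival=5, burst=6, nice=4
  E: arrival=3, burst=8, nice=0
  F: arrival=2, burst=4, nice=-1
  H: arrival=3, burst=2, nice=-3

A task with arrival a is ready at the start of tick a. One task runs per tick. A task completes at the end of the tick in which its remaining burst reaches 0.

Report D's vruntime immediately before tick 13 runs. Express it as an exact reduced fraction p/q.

vruntime(D, start of tick 13) = 1024/423

t=0: vr[A=0] → run A
t=1: vr[A=1] → run A
t=2: vr[B=0 F=0] → run B
t=3: vr[B=1 E=0 F=0 H=0] → run E
t=4: vr[B=1 E=1 F=0 H=0] → run F
t=5: vr[B=1 D=0 E=1 F=1024/1277 H=0] → run D
t=6: vr[B=1 D=1024/423 E=1 F=1024/1277 H=0] → run H
t=7: vr[B=1 D=1024/423 E=1 F=1024/1277 H=1024/1991] → run H
t=8: vr[B=1 D=1024/423 E=1 F=1024/1277] → run F
t=9: vr[B=1 D=1024/423 E=1 F=2048/1277] → run B
t=10: vr[B=2 D=1024/423 E=1 F=2048/1277] → run E
t=11: vr[B=2 D=1024/423 E=2 F=2048/1277] → run F
t=12: vr[B=2 D=1024/423 E=2 F=3072/1277] → run B
t=13: vr[D=1024/423 E=2 F=3072/1277] → run E
t=14: vr[D=1024/423 E=3 F=3072/1277] → run F
t=15: vr[D=1024/423 E=3] → run D
t=16: vr[D=2048/423 E=3] → run E
t=17: vr[D=2048/423 E=4] → run E
t=18: vr[D=2048/423 E=5] → run D
t=19: vr[D=1024/141 E=5] → run E
t=20: vr[D=1024/141 E=6] → run E
t=21: vr[D=1024/141 E=7] → run E
t=22: vr[D=1024/141] → run D
t=23: vr[D=4096/423] → run D
t=24: vr[D=5120/423] → run D
t=25: (idle)
t=26: (idle)
t=27: (idle)
t=28: (idle)
t=29: (idle)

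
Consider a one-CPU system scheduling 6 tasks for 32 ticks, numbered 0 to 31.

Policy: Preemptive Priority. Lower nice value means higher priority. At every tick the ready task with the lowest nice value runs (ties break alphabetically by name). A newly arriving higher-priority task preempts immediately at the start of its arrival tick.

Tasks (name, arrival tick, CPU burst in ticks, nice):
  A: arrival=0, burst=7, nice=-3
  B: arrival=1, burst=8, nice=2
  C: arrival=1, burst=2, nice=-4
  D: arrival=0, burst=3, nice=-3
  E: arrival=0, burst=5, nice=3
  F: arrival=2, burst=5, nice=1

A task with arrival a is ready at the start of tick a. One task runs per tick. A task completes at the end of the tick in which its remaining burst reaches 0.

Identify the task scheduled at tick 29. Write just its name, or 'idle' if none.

t=0: ready={A,D,E} → run A
t=1: ready={A,B,C,D,E} → run C
t=2: ready={A,B,C,D,E,F} → run C
t=3: ready={A,B,D,E,F} → run A
t=4: ready={A,B,D,E,F} → run A
t=5: ready={A,B,D,E,F} → run A
t=6: ready={A,B,D,E,F} → run A
t=7: ready={A,B,D,E,F} → run A
t=8: ready={A,B,D,E,F} → run A
t=9: ready={B,D,E,F} → run D
t=10: ready={B,D,E,F} → run D
t=11: ready={B,D,E,F} → run D
t=12: ready={B,E,F} → run F
t=13: ready={B,E,F} → run F
t=14: ready={B,E,F} → run F
t=15: ready={B,E,F} → run F
t=16: ready={B,E,F} → run F
t=17: ready={B,E} → run B
t=18: ready={B,E} → run B
t=19: ready={B,E} → run B
t=20: ready={B,E} → run B
t=21: ready={B,E} → run B
t=22: ready={B,E} → run B
t=23: ready={B,E} → run B
t=24: ready={B,E} → run B
t=25: ready={E} → run E
t=26: ready={E} → run E
t=27: ready={E} → run E
t=28: ready={E} → run E
t=29: ready={E} → run E
t=30: (idle)
t=31: (idle)

running at tick 29 = E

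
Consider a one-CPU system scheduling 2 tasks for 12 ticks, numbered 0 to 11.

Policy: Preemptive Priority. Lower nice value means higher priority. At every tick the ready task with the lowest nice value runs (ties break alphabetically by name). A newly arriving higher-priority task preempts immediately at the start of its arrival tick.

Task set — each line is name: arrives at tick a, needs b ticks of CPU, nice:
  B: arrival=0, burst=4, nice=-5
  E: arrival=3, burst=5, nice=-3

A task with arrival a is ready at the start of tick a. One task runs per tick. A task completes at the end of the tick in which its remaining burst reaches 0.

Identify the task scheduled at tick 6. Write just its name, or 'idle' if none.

running at tick 6 = E

t=0: ready={B} → run B
t=1: ready={B} → run B
t=2: ready={B} → run B
t=3: ready={B,E} → run B
t=4: ready={E} → run E
t=5: ready={E} → run E
t=6: ready={E} → run E
t=7: ready={E} → run E
t=8: ready={E} → run E
t=9: (idle)
t=10: (idle)
t=11: (idle)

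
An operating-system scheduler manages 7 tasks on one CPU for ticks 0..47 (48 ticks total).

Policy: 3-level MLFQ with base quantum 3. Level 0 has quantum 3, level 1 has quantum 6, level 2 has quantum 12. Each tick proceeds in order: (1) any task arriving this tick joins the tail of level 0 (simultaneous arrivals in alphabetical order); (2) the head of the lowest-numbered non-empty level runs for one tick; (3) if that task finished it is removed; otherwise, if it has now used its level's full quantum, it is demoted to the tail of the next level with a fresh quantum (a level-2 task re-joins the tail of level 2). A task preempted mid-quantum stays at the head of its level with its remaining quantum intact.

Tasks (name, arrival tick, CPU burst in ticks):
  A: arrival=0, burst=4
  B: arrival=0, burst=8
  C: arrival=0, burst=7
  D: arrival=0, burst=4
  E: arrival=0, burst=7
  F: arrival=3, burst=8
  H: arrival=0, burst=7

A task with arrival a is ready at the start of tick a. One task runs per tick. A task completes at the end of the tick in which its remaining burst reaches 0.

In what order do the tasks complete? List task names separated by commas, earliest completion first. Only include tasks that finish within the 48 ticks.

t=0: L0/L1/L2 = ABCDEH/-/- → run A
t=1: L0/L1/L2 = ABCDEH/-/- → run A
t=2: L0/L1/L2 = ABCDEH/-/- → run A
t=3: L0/L1/L2 = BCDEHF/A/- → run B
t=4: L0/L1/L2 = BCDEHF/A/- → run B
t=5: L0/L1/L2 = BCDEHF/A/- → run B
t=6: L0/L1/L2 = CDEHF/AB/- → run C
t=7: L0/L1/L2 = CDEHF/AB/- → run C
t=8: L0/L1/L2 = CDEHF/AB/- → run C
t=9: L0/L1/L2 = DEHF/ABC/- → run D
t=10: L0/L1/L2 = DEHF/ABC/- → run D
t=11: L0/L1/L2 = DEHF/ABC/- → run D
t=12: L0/L1/L2 = EHF/ABCD/- → run E
t=13: L0/L1/L2 = EHF/ABCD/- → run E
t=14: L0/L1/L2 = EHF/ABCD/- → run E
t=15: L0/L1/L2 = HF/ABCDE/- → run H
t=16: L0/L1/L2 = HF/ABCDE/- → run H
t=17: L0/L1/L2 = HF/ABCDE/- → run H
t=18: L0/L1/L2 = F/ABCDEH/- → run F
t=19: L0/L1/L2 = F/ABCDEH/- → run F
t=20: L0/L1/L2 = F/ABCDEH/- → run F
t=21: L0/L1/L2 = -/ABCDEHF/- → run A
t=22: L0/L1/L2 = -/BCDEHF/- → run B
t=23: L0/L1/L2 = -/BCDEHF/- → run B
t=24: L0/L1/L2 = -/BCDEHF/- → run B
t=25: L0/L1/L2 = -/BCDEHF/- → run B
t=26: L0/L1/L2 = -/BCDEHF/- → run B
t=27: L0/L1/L2 = -/CDEHF/- → run C
t=28: L0/L1/L2 = -/CDEHF/- → run C
t=29: L0/L1/L2 = -/CDEHF/- → run C
t=30: L0/L1/L2 = -/CDEHF/- → run C
t=31: L0/L1/L2 = -/DEHF/- → run D
t=32: L0/L1/L2 = -/EHF/- → run E
t=33: L0/L1/L2 = -/EHF/- → run E
t=34: L0/L1/L2 = -/EHF/- → run E
t=35: L0/L1/L2 = -/EHF/- → run E
t=36: L0/L1/L2 = -/HF/- → run H
t=37: L0/L1/L2 = -/HF/- → run H
t=38: L0/L1/L2 = -/HF/- → run H
t=39: L0/L1/L2 = -/HF/- → run H
t=40: L0/L1/L2 = -/F/- → run F
t=41: L0/L1/L2 = -/F/- → run F
t=42: L0/L1/L2 = -/F/- → run F
t=43: L0/L1/L2 = -/F/- → run F
t=44: L0/L1/L2 = -/F/- → run F
t=45: (idle)
t=46: (idle)
t=47: (idle)

completion order = A, B, C, D, E, H, F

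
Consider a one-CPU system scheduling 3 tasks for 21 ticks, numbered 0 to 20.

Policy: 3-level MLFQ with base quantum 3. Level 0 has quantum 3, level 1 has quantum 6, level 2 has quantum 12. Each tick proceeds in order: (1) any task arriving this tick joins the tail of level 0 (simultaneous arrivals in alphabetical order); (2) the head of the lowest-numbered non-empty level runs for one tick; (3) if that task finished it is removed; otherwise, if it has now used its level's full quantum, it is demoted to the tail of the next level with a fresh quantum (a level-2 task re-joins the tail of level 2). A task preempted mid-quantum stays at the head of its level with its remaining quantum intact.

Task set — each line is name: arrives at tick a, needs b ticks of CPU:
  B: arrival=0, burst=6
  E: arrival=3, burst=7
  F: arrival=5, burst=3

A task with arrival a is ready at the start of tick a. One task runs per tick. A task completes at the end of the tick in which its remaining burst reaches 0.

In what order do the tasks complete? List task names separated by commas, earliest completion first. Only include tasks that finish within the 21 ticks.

completion order = F, B, E

t=0: L0/L1/L2 = B/-/- → run B
t=1: L0/L1/L2 = B/-/- → run B
t=2: L0/L1/L2 = B/-/- → run B
t=3: L0/L1/L2 = E/B/- → run E
t=4: L0/L1/L2 = E/B/- → run E
t=5: L0/L1/L2 = EF/B/- → run E
t=6: L0/L1/L2 = F/BE/- → run F
t=7: L0/L1/L2 = F/BE/- → run F
t=8: L0/L1/L2 = F/BE/- → run F
t=9: L0/L1/L2 = -/BE/- → run B
t=10: L0/L1/L2 = -/BE/- → run B
t=11: L0/L1/L2 = -/BE/- → run B
t=12: L0/L1/L2 = -/E/- → run E
t=13: L0/L1/L2 = -/E/- → run E
t=14: L0/L1/L2 = -/E/- → run E
t=15: L0/L1/L2 = -/E/- → run E
t=16: (idle)
t=17: (idle)
t=18: (idle)
t=19: (idle)
t=20: (idle)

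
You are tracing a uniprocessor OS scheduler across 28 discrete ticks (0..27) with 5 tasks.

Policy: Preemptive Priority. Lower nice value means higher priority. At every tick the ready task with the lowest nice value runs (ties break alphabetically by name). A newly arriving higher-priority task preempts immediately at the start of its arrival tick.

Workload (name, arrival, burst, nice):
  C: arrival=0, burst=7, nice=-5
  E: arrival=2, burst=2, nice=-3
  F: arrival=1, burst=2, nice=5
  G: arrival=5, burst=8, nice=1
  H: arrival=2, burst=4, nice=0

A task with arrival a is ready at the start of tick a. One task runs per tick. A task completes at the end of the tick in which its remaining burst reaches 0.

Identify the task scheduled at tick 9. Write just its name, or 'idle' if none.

t=0: ready={C} → run C
t=1: ready={C,F} → run C
t=2: ready={C,E,F,H} → run C
t=3: ready={C,E,F,H} → run C
t=4: ready={C,E,F,H} → run C
t=5: ready={C,E,F,G,H} → run C
t=6: ready={C,E,F,G,H} → run C
t=7: ready={E,F,G,H} → run E
t=8: ready={E,F,G,H} → run E
t=9: ready={F,G,H} → run H
t=10: ready={F,G,H} → run H
t=11: ready={F,G,H} → run H
t=12: ready={F,G,H} → run H
t=13: ready={F,G} → run G
t=14: ready={F,G} → run G
t=15: ready={F,G} → run G
t=16: ready={F,G} → run G
t=17: ready={F,G} → run G
t=18: ready={F,G} → run G
t=19: ready={F,G} → run G
t=20: ready={F,G} → run G
t=21: ready={F} → run F
t=22: ready={F} → run F
t=23: (idle)
t=24: (idle)
t=25: (idle)
t=26: (idle)
t=27: (idle)

running at tick 9 = H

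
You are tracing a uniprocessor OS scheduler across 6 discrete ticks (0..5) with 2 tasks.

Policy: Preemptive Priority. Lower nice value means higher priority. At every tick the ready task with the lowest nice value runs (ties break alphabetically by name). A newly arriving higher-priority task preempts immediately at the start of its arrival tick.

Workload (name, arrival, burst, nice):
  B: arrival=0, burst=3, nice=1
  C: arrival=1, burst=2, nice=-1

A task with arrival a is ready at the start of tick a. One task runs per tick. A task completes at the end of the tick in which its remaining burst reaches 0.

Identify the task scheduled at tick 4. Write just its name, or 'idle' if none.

t=0: ready={B} → run B
t=1: ready={B,C} → run C
t=2: ready={B,C} → run C
t=3: ready={B} → run B
t=4: ready={B} → run B
t=5: (idle)

running at tick 4 = B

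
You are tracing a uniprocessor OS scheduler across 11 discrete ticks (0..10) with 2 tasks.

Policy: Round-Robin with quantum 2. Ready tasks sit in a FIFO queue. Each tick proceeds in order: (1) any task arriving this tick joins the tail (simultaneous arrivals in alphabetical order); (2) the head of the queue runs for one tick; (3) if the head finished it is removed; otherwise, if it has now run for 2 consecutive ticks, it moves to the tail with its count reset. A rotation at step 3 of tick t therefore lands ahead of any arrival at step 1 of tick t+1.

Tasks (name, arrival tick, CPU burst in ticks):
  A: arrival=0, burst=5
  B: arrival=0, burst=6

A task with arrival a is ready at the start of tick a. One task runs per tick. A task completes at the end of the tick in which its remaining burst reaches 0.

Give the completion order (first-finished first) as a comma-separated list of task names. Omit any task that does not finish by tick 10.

t=0: queue=[A,B] q_used=0 → run A
t=1: queue=[A,B] q_used=1 → run A
t=2: queue=[B,A] q_used=0 → run B
t=3: queue=[B,A] q_used=1 → run B
t=4: queue=[A,B] q_used=0 → run A
t=5: queue=[A,B] q_used=1 → run A
t=6: queue=[B,A] q_used=0 → run B
t=7: queue=[B,A] q_used=1 → run B
t=8: queue=[A,B] q_used=0 → run A
t=9: queue=[B] q_used=0 → run B
t=10: queue=[B] q_used=1 → run B

completion order = A, B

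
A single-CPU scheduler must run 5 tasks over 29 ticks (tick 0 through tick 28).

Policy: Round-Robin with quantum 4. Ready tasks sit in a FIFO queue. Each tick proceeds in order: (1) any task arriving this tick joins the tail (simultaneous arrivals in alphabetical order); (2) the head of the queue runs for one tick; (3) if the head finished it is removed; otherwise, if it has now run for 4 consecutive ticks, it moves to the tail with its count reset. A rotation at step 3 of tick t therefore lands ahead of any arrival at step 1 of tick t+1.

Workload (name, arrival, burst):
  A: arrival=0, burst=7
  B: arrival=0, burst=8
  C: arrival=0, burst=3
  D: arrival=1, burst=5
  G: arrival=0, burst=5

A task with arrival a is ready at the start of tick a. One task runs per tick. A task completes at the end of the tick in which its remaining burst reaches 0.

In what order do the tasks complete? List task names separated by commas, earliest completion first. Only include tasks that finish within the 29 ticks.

t=0: queue=[A,B,C,G] q_used=0 → run A
t=1: queue=[A,B,C,G,D] q_used=1 → run A
t=2: queue=[A,B,C,G,D] q_used=2 → run A
t=3: queue=[A,B,C,G,D] q_used=3 → run A
t=4: queue=[B,C,G,D,A] q_used=0 → run B
t=5: queue=[B,C,G,D,A] q_used=1 → run B
t=6: queue=[B,C,G,D,A] q_used=2 → run B
t=7: queue=[B,C,G,D,A] q_used=3 → run B
t=8: queue=[C,G,D,A,B] q_used=0 → run C
t=9: queue=[C,G,D,A,B] q_used=1 → run C
t=10: queue=[C,G,D,A,B] q_used=2 → run C
t=11: queue=[G,D,A,B] q_used=0 → run G
t=12: queue=[G,D,A,B] q_used=1 → run G
t=13: queue=[G,D,A,B] q_used=2 → run G
t=14: queue=[G,D,A,B] q_used=3 → run G
t=15: queue=[D,A,B,G] q_used=0 → run D
t=16: queue=[D,A,B,G] q_used=1 → run D
t=17: queue=[D,A,B,G] q_used=2 → run D
t=18: queue=[D,A,B,G] q_used=3 → run D
t=19: queue=[A,B,G,D] q_used=0 → run A
t=20: queue=[A,B,G,D] q_used=1 → run A
t=21: queue=[A,B,G,D] q_used=2 → run A
t=22: queue=[B,G,D] q_used=0 → run B
t=23: queue=[B,G,D] q_used=1 → run B
t=24: queue=[B,G,D] q_used=2 → run B
t=25: queue=[B,G,D] q_used=3 → run B
t=26: queue=[G,D] q_used=0 → run G
t=27: queue=[D] q_used=0 → run D
t=28: (idle)

completion order = C, A, B, G, D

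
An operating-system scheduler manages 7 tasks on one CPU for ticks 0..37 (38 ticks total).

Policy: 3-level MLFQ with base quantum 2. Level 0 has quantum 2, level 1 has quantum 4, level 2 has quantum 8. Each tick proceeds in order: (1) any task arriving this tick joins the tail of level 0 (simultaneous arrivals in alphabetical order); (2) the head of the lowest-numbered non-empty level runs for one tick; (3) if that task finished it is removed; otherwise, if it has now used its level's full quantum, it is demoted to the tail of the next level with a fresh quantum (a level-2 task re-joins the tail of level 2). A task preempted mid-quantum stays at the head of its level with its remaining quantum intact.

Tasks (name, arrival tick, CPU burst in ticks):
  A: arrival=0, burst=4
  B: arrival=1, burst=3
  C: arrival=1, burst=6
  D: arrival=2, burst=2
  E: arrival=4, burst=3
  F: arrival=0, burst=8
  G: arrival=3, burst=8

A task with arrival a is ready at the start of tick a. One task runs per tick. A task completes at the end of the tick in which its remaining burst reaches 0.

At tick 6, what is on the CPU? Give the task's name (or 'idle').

running at tick 6 = C

t=0: L0/L1/L2 = AF/-/- → run A
t=1: L0/L1/L2 = AFBC/-/- → run A
t=2: L0/L1/L2 = FBCD/A/- → run F
t=3: L0/L1/L2 = FBCDG/A/- → run F
t=4: L0/L1/L2 = BCDGE/AF/- → run B
t=5: L0/L1/L2 = BCDGE/AF/- → run B
t=6: L0/L1/L2 = CDGE/AFB/- → run C
t=7: L0/L1/L2 = CDGE/AFB/- → run C
t=8: L0/L1/L2 = DGE/AFBC/- → run D
t=9: L0/L1/L2 = DGE/AFBC/- → run D
t=10: L0/L1/L2 = GE/AFBC/- → run G
t=11: L0/L1/L2 = GE/AFBC/- → run G
t=12: L0/L1/L2 = E/AFBCG/- → run E
t=13: L0/L1/L2 = E/AFBCG/- → run E
t=14: L0/L1/L2 = -/AFBCGE/- → run A
t=15: L0/L1/L2 = -/AFBCGE/- → run A
t=16: L0/L1/L2 = -/FBCGE/- → run F
t=17: L0/L1/L2 = -/FBCGE/- → run F
t=18: L0/L1/L2 = -/FBCGE/- → run F
t=19: L0/L1/L2 = -/FBCGE/- → run F
t=20: L0/L1/L2 = -/BCGE/F → run B
t=21: L0/L1/L2 = -/CGE/F → run C
t=22: L0/L1/L2 = -/CGE/F → run C
t=23: L0/L1/L2 = -/CGE/F → run C
t=24: L0/L1/L2 = -/CGE/F → run C
t=25: L0/L1/L2 = -/GE/F → run G
t=26: L0/L1/L2 = -/GE/F → run G
t=27: L0/L1/L2 = -/GE/F → run G
t=28: L0/L1/L2 = -/GE/F → run G
t=29: L0/L1/L2 = -/E/FG → run E
t=30: L0/L1/L2 = -/-/FG → run F
t=31: L0/L1/L2 = -/-/FG → run F
t=32: L0/L1/L2 = -/-/G → run G
t=33: L0/L1/L2 = -/-/G → run G
t=34: (idle)
t=35: (idle)
t=36: (idle)
t=37: (idle)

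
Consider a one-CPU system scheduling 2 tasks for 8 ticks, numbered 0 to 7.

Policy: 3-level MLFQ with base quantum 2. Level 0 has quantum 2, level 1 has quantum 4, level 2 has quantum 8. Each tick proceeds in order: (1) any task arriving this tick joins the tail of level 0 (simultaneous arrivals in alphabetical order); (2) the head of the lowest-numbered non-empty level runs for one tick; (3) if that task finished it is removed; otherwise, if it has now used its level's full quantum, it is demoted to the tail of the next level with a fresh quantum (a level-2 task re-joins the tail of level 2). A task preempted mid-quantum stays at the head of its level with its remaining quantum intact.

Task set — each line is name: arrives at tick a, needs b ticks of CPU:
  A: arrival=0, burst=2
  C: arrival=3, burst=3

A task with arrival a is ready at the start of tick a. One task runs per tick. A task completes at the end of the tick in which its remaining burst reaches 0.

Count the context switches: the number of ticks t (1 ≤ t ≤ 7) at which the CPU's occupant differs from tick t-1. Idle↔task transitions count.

context switches = 3

t=0: L0/L1/L2 = A/-/- → run A
t=1: L0/L1/L2 = A/-/- → run A
t=2: (idle)
t=3: L0/L1/L2 = C/-/- → run C
t=4: L0/L1/L2 = C/-/- → run C
t=5: L0/L1/L2 = -/C/- → run C
t=6: (idle)
t=7: (idle)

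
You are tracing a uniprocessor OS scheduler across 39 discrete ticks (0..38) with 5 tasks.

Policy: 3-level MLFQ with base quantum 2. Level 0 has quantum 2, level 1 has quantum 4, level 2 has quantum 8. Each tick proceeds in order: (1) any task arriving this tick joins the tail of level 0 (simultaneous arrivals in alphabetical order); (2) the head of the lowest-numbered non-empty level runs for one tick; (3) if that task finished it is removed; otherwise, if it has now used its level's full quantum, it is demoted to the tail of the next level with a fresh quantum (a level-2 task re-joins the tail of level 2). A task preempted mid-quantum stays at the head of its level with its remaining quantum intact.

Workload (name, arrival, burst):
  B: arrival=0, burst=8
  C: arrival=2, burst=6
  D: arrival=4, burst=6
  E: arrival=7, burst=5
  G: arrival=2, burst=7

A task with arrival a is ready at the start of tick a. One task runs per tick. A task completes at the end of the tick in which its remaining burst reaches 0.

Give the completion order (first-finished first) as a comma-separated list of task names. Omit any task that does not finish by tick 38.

completion order = C, D, E, B, G

t=0: L0/L1/L2 = B/-/- → run B
t=1: L0/L1/L2 = B/-/- → run B
t=2: L0/L1/L2 = CG/B/- → run C
t=3: L0/L1/L2 = CG/B/- → run C
t=4: L0/L1/L2 = GD/BC/- → run G
t=5: L0/L1/L2 = GD/BC/- → run G
t=6: L0/L1/L2 = D/BCG/- → run D
t=7: L0/L1/L2 = DE/BCG/- → run D
t=8: L0/L1/L2 = E/BCGD/- → run E
t=9: L0/L1/L2 = E/BCGD/- → run E
t=10: L0/L1/L2 = -/BCGDE/- → run B
t=11: L0/L1/L2 = -/BCGDE/- → run B
t=12: L0/L1/L2 = -/BCGDE/- → run B
t=13: L0/L1/L2 = -/BCGDE/- → run B
t=14: L0/L1/L2 = -/CGDE/B → run C
t=15: L0/L1/L2 = -/CGDE/B → run C
t=16: L0/L1/L2 = -/CGDE/B → run C
t=17: L0/L1/L2 = -/CGDE/B → run C
t=18: L0/L1/L2 = -/GDE/B → run G
t=19: L0/L1/L2 = -/GDE/B → run G
t=20: L0/L1/L2 = -/GDE/B → run G
t=21: L0/L1/L2 = -/GDE/B → run G
t=22: L0/L1/L2 = -/DE/BG → run D
t=23: L0/L1/L2 = -/DE/BG → run D
t=24: L0/L1/L2 = -/DE/BG → run D
t=25: L0/L1/L2 = -/DE/BG → run D
t=26: L0/L1/L2 = -/E/BG → run E
t=27: L0/L1/L2 = -/E/BG → run E
t=28: L0/L1/L2 = -/E/BG → run E
t=29: L0/L1/L2 = -/-/BG → run B
t=30: L0/L1/L2 = -/-/BG → run B
t=31: L0/L1/L2 = -/-/G → run G
t=32: (idle)
t=33: (idle)
t=34: (idle)
t=35: (idle)
t=36: (idle)
t=37: (idle)
t=38: (idle)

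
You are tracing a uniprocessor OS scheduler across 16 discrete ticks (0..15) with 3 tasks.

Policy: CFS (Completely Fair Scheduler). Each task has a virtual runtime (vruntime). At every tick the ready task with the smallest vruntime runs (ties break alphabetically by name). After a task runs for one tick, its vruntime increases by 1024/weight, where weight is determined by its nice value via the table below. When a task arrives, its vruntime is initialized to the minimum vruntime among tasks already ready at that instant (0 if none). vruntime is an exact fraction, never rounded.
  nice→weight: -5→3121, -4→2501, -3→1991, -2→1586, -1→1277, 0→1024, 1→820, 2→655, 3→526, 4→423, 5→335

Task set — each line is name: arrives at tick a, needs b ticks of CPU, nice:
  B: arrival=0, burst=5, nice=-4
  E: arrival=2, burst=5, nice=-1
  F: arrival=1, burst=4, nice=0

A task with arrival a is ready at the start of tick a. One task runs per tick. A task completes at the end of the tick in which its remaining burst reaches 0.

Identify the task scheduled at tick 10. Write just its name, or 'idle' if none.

running at tick 10 = F

t=0: vr[B=0] → run B
t=1: vr[B=1024/2501 F=1024/2501] → run B
t=2: vr[B=2048/2501 E=1024/2501 F=1024/2501] → run E
t=3: vr[B=2048/2501 E=3868672/3193777 F=1024/2501] → run F
t=4: vr[B=2048/2501 E=3868672/3193777 F=3525/2501] → run B
t=5: vr[B=3072/2501 E=3868672/3193777 F=3525/2501] → run E
t=6: vr[B=3072/2501 E=6429696/3193777 F=3525/2501] → run B
t=7: vr[B=4096/2501 E=6429696/3193777 F=3525/2501] → run F
t=8: vr[B=4096/2501 E=6429696/3193777 F=6026/2501] → run B
t=9: vr[E=6429696/3193777 F=6026/2501] → run E
t=10: vr[E=8990720/3193777 F=6026/2501] → run F
t=11: vr[E=8990720/3193777 F=8527/2501] → run E
t=12: vr[E=11551744/3193777 F=8527/2501] → run F
t=13: vr[E=11551744/3193777] → run E
t=14: (idle)
t=15: (idle)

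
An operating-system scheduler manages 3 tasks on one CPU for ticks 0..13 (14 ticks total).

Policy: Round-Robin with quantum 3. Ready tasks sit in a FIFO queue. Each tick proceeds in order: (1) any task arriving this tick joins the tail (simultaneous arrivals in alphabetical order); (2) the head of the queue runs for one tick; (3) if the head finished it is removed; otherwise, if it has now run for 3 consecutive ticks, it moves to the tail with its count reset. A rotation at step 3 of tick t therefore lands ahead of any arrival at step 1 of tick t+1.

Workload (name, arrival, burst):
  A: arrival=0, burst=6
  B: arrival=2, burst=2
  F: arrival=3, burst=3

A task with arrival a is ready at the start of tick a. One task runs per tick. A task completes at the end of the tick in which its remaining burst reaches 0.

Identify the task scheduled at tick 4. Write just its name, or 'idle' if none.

running at tick 4 = B

t=0: queue=[A] q_used=0 → run A
t=1: queue=[A] q_used=1 → run A
t=2: queue=[A,B] q_used=2 → run A
t=3: queue=[B,A,F] q_used=0 → run B
t=4: queue=[B,A,F] q_used=1 → run B
t=5: queue=[A,F] q_used=0 → run A
t=6: queue=[A,F] q_used=1 → run A
t=7: queue=[A,F] q_used=2 → run A
t=8: queue=[F] q_used=0 → run F
t=9: queue=[F] q_used=1 → run F
t=10: queue=[F] q_used=2 → run F
t=11: (idle)
t=12: (idle)
t=13: (idle)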